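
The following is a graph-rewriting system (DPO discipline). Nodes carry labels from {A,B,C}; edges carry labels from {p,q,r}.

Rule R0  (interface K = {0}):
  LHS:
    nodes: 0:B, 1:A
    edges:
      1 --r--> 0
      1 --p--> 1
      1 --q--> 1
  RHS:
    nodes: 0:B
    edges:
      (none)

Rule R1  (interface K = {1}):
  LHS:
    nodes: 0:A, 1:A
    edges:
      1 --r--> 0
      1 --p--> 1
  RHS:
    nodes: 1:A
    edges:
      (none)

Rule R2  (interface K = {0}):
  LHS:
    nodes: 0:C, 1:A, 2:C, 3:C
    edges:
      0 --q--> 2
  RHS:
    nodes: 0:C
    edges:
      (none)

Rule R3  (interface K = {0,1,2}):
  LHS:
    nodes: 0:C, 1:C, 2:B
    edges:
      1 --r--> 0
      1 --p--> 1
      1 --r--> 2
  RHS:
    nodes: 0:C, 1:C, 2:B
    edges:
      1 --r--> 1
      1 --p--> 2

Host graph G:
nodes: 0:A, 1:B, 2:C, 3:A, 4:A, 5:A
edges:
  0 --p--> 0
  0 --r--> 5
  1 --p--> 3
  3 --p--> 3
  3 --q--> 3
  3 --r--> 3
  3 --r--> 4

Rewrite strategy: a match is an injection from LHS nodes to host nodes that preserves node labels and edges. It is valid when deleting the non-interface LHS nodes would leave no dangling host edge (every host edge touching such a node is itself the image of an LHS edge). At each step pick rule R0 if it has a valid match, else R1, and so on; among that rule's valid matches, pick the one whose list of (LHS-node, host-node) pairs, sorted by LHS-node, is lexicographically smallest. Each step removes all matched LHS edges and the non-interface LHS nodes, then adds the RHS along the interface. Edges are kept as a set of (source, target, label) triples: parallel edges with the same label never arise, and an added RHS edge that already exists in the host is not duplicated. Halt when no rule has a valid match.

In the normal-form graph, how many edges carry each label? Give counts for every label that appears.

Answer: p:1 q:1 r:1

Rewrite trace:
start.  V:6 E:7  edges: 0-p->0 0-r->5 1-p->3 3-p->3 3-q->3 3-r->3 3-r->4
1. fire R1 via {0↦4, 1↦3}  →  V:5 E:5  edges: 0-p->0 0-r->5 1-p->3 3-q->3 3-r->3
2. fire R1 via {0↦5, 1↦0}  →  V:4 E:3  edges: 1-p->3 3-q->3 3-r->3
final graph: no rule applies after step 2
NF edges: [(1, 3, 'p'), (3, 3, 'q'), (3, 3, 'r')]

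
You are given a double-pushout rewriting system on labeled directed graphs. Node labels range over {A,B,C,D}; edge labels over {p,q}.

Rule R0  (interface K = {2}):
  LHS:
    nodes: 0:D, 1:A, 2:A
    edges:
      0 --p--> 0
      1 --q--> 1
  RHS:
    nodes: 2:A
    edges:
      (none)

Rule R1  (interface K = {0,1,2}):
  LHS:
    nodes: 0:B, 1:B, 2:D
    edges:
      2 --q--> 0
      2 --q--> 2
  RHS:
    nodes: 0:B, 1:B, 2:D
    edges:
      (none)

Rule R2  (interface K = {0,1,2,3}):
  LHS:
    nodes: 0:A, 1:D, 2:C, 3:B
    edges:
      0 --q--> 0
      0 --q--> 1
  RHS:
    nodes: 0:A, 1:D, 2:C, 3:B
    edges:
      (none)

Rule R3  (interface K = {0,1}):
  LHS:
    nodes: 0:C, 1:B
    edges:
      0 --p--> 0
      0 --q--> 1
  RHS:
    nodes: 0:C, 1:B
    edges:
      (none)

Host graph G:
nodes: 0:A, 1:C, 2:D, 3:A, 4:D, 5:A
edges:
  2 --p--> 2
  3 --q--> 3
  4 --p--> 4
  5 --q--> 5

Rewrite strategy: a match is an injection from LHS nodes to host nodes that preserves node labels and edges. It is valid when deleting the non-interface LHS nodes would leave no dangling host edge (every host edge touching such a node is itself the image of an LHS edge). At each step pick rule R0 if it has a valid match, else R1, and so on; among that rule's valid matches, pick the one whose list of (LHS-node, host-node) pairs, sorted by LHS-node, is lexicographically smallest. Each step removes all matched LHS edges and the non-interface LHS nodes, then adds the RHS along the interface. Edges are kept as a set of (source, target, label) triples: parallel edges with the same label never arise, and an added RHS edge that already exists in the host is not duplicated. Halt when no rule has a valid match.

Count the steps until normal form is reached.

[0] host  ⇒  6 nodes, 4 edges  {2-p->2 3-q->3 4-p->4 5-q->5}
[1] R0 @ {0↦2, 1↦3, 2↦0}  ⇒  4 nodes, 2 edges  {4-p->4 5-q->5}
[2] R0 @ {0↦4, 1↦5, 2↦0}  ⇒  2 nodes, 0 edges  {∅}
normal form: no rule applies after step 2

Answer: 2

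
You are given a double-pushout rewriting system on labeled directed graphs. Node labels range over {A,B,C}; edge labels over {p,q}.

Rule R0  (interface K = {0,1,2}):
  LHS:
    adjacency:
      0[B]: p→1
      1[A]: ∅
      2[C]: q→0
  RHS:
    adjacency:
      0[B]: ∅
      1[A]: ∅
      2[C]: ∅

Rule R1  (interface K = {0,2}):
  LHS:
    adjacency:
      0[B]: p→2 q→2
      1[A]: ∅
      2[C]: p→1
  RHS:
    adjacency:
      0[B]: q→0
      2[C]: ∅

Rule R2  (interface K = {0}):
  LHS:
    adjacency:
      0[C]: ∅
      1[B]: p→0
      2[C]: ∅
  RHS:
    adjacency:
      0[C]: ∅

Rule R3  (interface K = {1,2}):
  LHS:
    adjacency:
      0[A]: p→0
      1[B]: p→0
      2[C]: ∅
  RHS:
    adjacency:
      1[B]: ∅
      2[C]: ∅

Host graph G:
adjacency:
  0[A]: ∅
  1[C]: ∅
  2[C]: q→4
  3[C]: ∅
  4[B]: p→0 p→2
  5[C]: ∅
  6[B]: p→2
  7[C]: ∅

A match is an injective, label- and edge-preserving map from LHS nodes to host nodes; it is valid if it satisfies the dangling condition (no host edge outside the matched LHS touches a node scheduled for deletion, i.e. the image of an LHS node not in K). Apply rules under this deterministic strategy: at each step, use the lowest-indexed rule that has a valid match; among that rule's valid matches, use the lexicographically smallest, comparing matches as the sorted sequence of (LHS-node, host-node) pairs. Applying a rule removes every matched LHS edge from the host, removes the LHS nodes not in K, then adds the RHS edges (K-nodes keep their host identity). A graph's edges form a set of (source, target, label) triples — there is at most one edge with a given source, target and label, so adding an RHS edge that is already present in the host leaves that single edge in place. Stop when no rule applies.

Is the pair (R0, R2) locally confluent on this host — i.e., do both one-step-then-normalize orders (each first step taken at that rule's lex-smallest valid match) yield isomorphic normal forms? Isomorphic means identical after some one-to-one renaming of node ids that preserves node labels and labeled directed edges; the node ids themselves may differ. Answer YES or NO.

branch R0-first: apply at {0↦4, 1↦0, 2↦2} → |E|=2, then 2 more step(s) → NF |V|=4 |E|=0 V={0:A, 2:C, 5:C, 7:C} E=∅
branch R2-first: apply at {0↦2, 1↦6, 2↦1} → |E|=3, then 2 more step(s) → NF |V|=4 |E|=0 V={0:A, 2:C, 5:C, 7:C} E=∅
graphs isomorphic (equal up to label-preserving node renaming)

Answer: YES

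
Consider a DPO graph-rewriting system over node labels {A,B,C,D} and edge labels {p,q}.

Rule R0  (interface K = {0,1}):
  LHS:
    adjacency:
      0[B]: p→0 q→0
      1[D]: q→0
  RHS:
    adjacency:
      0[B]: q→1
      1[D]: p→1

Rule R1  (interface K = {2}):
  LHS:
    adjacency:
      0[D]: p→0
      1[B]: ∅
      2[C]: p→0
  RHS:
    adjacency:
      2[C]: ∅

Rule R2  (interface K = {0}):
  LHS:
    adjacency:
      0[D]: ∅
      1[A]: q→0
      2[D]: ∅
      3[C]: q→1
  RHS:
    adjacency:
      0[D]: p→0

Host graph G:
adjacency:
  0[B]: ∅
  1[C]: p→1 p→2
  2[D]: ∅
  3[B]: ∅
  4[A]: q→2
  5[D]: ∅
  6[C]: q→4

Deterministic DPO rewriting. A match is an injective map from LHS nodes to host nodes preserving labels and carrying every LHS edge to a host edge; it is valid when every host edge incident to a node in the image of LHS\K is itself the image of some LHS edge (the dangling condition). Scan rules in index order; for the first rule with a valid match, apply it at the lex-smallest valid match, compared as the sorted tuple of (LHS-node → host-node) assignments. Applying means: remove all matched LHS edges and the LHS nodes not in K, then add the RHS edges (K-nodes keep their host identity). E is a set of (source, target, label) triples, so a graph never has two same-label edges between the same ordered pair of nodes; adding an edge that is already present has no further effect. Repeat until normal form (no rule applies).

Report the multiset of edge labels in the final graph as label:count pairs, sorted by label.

Answer: p:1

Steps:
initial: |V|=7 |E|=4  E = 1-p->1 1-p->2 4-q->2 6-q->4
step 1: apply R2 at {0↦2, 1↦4, 2↦5, 3↦6}  → |V|=4 |E|=3  E = 1-p->1 1-p->2 2-p->2
step 2: apply R1 at {0↦2, 1↦0, 2↦1}  → |V|=2 |E|=1  E = 1-p->1
final graph: no rule applies after step 2
NF edges: [(1, 1, 'p')]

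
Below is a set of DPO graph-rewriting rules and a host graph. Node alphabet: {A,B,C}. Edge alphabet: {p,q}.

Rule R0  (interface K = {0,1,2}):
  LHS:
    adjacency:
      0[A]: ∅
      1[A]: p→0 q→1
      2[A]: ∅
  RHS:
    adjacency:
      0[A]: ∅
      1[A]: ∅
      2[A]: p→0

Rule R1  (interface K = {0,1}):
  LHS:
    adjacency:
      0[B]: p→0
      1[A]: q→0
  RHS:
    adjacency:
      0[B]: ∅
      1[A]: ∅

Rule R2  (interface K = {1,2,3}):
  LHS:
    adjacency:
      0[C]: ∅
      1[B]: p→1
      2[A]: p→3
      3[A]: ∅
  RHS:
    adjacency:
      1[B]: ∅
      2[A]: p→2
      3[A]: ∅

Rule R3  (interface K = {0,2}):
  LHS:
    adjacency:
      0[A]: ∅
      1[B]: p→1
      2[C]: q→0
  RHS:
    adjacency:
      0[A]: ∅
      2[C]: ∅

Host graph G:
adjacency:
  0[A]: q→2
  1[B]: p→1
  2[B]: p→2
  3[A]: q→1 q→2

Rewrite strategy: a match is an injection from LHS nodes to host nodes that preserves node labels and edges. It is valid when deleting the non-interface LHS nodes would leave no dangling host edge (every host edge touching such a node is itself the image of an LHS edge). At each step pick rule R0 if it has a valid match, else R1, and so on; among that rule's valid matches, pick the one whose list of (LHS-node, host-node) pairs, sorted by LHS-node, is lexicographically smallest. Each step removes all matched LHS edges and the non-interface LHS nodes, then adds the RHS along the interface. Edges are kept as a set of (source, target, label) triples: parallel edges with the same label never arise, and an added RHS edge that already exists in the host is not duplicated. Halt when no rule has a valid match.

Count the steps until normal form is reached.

Answer: 2

Steps:
start.  V:4 E:5  edges: 0-q->2 1-p->1 2-p->2 3-q->1 3-q->2
1. fire R1 via {0↦1, 1↦3}  →  V:4 E:3  edges: 0-q->2 2-p->2 3-q->2
2. fire R1 via {0↦2, 1↦0}  →  V:4 E:1  edges: 3-q->2
halt: no rule applies after step 2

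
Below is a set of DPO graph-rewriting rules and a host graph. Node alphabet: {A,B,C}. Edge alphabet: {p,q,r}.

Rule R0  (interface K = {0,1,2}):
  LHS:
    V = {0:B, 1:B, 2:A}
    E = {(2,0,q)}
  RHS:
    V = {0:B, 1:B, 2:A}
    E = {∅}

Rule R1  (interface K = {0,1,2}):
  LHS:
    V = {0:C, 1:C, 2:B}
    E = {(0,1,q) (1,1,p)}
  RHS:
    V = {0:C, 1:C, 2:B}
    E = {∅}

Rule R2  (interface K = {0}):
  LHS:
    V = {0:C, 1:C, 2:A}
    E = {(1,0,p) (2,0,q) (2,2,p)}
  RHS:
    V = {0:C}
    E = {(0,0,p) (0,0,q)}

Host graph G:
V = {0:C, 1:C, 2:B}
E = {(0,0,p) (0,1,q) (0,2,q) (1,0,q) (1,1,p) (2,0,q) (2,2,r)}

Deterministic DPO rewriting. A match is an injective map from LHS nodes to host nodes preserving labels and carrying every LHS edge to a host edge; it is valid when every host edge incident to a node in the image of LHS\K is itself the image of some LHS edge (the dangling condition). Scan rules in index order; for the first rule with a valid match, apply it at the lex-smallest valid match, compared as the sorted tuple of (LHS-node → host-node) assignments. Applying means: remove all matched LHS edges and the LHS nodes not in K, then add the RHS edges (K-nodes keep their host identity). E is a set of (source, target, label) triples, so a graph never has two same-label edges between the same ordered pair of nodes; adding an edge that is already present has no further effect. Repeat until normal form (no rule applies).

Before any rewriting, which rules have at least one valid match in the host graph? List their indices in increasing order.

Answer: [R1]

Rewrite trace:
R0: no valid match — LHS pattern not found
R1: 2 valid matches — {0↦0, 1↦1, 2↦2}, {0↦1, 1↦0, 2↦2}
R2: no valid match — LHS pattern not found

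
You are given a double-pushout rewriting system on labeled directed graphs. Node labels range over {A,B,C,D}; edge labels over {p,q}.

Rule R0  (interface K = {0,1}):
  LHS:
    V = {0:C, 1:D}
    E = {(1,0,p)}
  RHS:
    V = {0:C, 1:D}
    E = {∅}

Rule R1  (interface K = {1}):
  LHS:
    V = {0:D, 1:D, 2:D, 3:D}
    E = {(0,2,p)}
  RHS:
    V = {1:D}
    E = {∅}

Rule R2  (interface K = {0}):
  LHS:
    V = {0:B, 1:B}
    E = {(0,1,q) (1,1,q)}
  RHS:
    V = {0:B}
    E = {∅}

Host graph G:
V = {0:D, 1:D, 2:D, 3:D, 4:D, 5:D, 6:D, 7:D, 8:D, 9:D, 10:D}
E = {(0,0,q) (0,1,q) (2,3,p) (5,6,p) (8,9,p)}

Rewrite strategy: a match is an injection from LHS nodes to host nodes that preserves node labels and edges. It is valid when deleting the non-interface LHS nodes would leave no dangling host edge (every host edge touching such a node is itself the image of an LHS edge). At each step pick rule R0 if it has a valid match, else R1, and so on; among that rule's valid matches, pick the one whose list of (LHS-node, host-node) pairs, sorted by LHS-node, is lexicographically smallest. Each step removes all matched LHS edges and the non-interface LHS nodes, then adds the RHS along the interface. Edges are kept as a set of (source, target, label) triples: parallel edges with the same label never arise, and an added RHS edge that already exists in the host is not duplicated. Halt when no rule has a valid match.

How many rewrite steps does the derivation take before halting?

Answer: 3

Derivation:
initial: |V|=11 |E|=5  E = 0-q->0 0-q->1 2-p->3 5-p->6 8-p->9
step 1: apply R1 at {0↦2, 1↦0, 2↦3, 3↦4}  → |V|=8 |E|=4  E = 0-q->0 0-q->1 5-p->6 8-p->9
step 2: apply R1 at {0↦5, 1↦0, 2↦6, 3↦7}  → |V|=5 |E|=3  E = 0-q->0 0-q->1 8-p->9
step 3: apply R1 at {0↦8, 1↦0, 2↦9, 3↦10}  → |V|=2 |E|=2  E = 0-q->0 0-q->1
normal form: no rule applies after step 3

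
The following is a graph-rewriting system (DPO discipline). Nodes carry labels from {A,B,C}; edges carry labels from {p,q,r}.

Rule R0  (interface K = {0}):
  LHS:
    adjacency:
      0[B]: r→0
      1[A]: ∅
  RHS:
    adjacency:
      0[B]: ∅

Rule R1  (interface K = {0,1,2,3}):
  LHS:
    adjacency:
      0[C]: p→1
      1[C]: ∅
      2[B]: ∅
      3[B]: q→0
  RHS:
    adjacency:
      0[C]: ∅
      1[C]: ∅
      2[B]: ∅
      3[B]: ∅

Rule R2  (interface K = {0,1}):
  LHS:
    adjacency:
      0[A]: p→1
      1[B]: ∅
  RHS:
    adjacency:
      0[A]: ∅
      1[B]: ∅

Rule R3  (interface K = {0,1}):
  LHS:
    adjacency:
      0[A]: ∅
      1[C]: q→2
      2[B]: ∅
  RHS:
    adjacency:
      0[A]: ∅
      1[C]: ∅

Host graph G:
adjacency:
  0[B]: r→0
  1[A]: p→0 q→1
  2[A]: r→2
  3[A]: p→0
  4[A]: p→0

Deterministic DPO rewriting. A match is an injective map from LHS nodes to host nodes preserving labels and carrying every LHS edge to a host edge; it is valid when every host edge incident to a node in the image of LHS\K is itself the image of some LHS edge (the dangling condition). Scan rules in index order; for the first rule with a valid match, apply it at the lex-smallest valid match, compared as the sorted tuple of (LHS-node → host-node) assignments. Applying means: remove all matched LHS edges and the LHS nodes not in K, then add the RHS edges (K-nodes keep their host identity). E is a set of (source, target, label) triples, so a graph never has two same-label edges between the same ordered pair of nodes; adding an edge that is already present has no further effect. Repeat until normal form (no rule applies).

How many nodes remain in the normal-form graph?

[0] host  ⇒  5 nodes, 6 edges  {0-r->0 1-p->0 1-q->1 2-r->2 3-p->0 4-p->0}
[1] R2 @ {0↦1, 1↦0}  ⇒  5 nodes, 5 edges  {0-r->0 1-q->1 2-r->2 3-p->0 4-p->0}
[2] R2 @ {0↦3, 1↦0}  ⇒  5 nodes, 4 edges  {0-r->0 1-q->1 2-r->2 4-p->0}
[3] R0 @ {0↦0, 1↦3}  ⇒  4 nodes, 3 edges  {1-q->1 2-r->2 4-p->0}
[4] R2 @ {0↦4, 1↦0}  ⇒  4 nodes, 2 edges  {1-q->1 2-r->2}
halt: no rule applies after step 4
NF nodes: {0:B, 1:A, 2:A, 4:A}

Answer: 4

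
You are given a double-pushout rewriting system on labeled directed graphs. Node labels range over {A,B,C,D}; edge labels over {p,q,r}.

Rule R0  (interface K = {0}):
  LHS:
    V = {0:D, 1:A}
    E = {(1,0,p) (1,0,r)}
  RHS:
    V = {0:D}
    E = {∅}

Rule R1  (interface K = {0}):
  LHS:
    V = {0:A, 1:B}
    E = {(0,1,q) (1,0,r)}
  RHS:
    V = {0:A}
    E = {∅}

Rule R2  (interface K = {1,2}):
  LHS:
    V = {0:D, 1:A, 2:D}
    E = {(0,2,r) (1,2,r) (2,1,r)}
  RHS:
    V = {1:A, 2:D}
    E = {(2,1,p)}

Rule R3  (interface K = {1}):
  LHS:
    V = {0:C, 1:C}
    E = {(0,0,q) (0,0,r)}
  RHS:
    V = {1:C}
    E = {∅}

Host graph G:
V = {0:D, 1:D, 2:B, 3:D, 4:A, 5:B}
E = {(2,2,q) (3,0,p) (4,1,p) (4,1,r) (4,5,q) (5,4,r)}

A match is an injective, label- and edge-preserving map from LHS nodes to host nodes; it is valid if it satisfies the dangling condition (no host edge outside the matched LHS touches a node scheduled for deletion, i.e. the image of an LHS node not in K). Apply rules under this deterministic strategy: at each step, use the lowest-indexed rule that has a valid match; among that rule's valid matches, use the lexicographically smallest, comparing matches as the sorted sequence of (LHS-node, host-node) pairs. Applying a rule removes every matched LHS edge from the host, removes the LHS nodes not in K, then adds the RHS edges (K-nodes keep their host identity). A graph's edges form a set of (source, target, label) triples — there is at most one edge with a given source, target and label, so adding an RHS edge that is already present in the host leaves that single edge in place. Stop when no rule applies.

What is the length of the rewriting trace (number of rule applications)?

[0] host  ⇒  6 nodes, 6 edges  {2-q->2 3-p->0 4-p->1 4-r->1 4-q->5 5-r->4}
[1] R1 @ {0↦4, 1↦5}  ⇒  5 nodes, 4 edges  {2-q->2 3-p->0 4-p->1 4-r->1}
[2] R0 @ {0↦1, 1↦4}  ⇒  4 nodes, 2 edges  {2-q->2 3-p->0}
halt: no rule applies after step 2

Answer: 2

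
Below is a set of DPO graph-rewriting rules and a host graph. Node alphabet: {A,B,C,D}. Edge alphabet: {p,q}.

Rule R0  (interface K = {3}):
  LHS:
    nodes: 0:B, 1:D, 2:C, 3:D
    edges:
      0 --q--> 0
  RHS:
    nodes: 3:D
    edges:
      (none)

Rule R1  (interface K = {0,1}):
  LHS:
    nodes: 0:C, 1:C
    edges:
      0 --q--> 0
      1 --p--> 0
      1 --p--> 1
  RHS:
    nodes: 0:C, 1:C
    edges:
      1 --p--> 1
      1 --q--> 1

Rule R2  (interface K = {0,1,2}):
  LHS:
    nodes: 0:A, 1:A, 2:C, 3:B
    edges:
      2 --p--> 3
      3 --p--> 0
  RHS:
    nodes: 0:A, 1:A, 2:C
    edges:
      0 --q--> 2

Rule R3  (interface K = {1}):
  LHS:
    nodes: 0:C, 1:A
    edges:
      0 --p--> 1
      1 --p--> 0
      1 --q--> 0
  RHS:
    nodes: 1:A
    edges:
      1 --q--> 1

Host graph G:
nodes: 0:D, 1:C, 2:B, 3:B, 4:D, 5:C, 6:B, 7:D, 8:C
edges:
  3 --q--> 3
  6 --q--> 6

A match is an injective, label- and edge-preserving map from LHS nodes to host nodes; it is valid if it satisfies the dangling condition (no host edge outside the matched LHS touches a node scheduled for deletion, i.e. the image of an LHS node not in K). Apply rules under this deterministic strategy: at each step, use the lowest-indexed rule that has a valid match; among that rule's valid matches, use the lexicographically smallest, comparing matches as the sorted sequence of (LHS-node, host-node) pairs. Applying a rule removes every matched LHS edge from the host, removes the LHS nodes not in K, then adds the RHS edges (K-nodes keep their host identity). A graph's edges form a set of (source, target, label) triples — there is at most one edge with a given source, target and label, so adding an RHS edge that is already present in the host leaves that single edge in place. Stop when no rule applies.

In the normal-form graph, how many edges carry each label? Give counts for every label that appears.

start.  V:9 E:2  edges: 3-q->3 6-q->6
1. fire R0 via {0↦3, 1↦0, 2↦1, 3↦4}  →  V:6 E:1  edges: 6-q->6
2. fire R0 via {0↦6, 1↦4, 2↦5, 3↦7}  →  V:3 E:0  edges: ∅
final graph: no rule applies after step 2
NF edges: []

Answer: (no edges)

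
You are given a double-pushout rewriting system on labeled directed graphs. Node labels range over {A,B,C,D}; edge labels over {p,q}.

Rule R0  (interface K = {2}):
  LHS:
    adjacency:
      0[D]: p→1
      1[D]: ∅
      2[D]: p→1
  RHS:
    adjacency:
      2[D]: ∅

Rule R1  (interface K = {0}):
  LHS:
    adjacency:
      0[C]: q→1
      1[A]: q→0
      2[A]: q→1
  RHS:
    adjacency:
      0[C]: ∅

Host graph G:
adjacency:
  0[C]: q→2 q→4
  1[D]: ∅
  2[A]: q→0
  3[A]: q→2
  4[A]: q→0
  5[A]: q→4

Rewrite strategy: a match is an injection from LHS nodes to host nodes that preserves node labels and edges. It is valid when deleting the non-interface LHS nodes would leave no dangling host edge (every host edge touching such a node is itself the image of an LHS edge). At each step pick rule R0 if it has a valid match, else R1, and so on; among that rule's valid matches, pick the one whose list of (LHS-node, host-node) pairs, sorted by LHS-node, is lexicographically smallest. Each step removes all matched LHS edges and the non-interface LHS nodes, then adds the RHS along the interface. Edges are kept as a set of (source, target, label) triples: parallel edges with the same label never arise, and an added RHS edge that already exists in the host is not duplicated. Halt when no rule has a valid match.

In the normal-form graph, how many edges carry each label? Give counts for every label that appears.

Answer: (no edges)

Rewrite trace:
[0] host  ⇒  6 nodes, 6 edges  {0-q->2 0-q->4 2-q->0 3-q->2 4-q->0 5-q->4}
[1] R1 @ {0↦0, 1↦2, 2↦3}  ⇒  4 nodes, 3 edges  {0-q->4 4-q->0 5-q->4}
[2] R1 @ {0↦0, 1↦4, 2↦5}  ⇒  2 nodes, 0 edges  {∅}
normal form: no rule applies after step 2
NF edges: []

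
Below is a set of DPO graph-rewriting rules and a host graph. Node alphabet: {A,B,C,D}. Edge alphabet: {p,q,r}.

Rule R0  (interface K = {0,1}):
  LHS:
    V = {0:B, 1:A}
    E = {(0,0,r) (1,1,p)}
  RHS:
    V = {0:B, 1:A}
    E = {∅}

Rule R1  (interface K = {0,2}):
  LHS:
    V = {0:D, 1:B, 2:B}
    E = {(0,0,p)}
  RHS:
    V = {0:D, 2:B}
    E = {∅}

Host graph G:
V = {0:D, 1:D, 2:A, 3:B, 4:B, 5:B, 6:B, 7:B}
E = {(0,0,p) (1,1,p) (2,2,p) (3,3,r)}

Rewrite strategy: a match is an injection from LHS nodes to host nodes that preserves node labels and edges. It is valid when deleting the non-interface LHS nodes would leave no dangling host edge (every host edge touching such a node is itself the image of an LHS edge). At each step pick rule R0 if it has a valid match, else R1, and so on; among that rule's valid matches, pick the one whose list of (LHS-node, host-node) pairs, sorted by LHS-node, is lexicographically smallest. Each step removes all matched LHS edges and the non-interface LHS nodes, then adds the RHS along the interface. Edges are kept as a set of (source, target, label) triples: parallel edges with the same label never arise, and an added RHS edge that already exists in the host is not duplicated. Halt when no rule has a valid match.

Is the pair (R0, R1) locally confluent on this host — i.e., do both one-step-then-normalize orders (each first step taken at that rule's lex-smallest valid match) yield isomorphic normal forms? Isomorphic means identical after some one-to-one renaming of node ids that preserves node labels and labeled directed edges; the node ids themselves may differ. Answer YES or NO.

Answer: YES

Steps:
branch R0-first: apply at {0↦3, 1↦2} → |E|=2, then 2 more step(s) → NF |V|=6 |E|=0 V={0:D, 1:D, 2:A, 5:B, 6:B, 7:B} E=∅
branch R1-first: apply at {0↦0, 1↦4, 2↦3} → |E|=3, then 2 more step(s) → NF |V|=6 |E|=0 V={0:D, 1:D, 2:A, 5:B, 6:B, 7:B} E=∅
graphs isomorphic (equal up to label-preserving node renaming)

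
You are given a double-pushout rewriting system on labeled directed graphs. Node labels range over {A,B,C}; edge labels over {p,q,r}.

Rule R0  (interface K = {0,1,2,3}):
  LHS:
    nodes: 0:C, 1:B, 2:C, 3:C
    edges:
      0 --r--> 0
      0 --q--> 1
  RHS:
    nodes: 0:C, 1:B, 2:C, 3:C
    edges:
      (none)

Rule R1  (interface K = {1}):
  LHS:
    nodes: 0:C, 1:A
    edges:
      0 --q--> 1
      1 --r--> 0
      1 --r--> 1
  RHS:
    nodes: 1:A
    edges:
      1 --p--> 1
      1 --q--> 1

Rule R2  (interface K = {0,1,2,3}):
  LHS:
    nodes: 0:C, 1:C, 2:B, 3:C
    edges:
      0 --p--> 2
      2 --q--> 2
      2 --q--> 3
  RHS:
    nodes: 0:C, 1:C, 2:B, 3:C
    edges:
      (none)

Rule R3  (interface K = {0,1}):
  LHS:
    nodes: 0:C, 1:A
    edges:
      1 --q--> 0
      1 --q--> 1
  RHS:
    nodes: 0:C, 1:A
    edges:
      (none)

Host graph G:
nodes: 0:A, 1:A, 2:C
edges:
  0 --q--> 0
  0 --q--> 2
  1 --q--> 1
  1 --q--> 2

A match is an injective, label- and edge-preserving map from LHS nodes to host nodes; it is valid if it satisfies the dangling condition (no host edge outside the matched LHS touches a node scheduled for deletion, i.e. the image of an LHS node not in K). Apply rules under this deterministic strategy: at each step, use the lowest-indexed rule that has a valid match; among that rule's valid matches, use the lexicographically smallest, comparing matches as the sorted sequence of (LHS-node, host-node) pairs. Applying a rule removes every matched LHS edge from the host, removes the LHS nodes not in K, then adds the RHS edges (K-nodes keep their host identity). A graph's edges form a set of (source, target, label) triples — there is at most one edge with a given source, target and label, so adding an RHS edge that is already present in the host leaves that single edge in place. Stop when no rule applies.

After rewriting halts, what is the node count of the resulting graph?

start.  V:3 E:4  edges: 0-q->0 0-q->2 1-q->1 1-q->2
1. fire R3 via {0↦2, 1↦0}  →  V:3 E:2  edges: 1-q->1 1-q->2
2. fire R3 via {0↦2, 1↦1}  →  V:3 E:0  edges: ∅
halt: no rule applies after step 2
NF nodes: {0:A, 1:A, 2:C}

Answer: 3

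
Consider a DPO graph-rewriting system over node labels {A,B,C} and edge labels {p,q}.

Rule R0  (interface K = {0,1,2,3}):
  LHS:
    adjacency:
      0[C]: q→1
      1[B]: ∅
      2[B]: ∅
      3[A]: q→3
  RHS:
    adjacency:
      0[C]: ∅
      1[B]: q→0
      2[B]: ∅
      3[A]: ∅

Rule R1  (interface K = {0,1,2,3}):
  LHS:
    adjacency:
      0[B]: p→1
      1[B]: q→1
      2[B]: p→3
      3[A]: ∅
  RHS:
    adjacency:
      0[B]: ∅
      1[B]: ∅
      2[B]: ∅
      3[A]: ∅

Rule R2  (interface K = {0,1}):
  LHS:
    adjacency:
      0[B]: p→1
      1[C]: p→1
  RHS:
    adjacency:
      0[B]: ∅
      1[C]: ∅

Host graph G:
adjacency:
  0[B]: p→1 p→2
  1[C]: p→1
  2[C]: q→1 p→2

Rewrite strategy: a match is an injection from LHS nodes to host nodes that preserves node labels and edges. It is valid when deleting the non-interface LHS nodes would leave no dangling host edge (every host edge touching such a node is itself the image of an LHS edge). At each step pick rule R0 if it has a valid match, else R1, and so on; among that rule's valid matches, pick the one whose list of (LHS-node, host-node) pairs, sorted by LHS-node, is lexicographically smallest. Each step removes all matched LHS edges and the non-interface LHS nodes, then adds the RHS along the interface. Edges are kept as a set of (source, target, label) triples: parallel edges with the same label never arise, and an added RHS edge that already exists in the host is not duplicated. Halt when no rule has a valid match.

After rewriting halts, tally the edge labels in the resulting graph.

[0] host  ⇒  3 nodes, 5 edges  {0-p->1 0-p->2 1-p->1 2-q->1 2-p->2}
[1] R2 @ {0↦0, 1↦1}  ⇒  3 nodes, 3 edges  {0-p->2 2-q->1 2-p->2}
[2] R2 @ {0↦0, 1↦2}  ⇒  3 nodes, 1 edges  {2-q->1}
final graph: no rule applies after step 2
NF edges: [(2, 1, 'q')]

Answer: q:1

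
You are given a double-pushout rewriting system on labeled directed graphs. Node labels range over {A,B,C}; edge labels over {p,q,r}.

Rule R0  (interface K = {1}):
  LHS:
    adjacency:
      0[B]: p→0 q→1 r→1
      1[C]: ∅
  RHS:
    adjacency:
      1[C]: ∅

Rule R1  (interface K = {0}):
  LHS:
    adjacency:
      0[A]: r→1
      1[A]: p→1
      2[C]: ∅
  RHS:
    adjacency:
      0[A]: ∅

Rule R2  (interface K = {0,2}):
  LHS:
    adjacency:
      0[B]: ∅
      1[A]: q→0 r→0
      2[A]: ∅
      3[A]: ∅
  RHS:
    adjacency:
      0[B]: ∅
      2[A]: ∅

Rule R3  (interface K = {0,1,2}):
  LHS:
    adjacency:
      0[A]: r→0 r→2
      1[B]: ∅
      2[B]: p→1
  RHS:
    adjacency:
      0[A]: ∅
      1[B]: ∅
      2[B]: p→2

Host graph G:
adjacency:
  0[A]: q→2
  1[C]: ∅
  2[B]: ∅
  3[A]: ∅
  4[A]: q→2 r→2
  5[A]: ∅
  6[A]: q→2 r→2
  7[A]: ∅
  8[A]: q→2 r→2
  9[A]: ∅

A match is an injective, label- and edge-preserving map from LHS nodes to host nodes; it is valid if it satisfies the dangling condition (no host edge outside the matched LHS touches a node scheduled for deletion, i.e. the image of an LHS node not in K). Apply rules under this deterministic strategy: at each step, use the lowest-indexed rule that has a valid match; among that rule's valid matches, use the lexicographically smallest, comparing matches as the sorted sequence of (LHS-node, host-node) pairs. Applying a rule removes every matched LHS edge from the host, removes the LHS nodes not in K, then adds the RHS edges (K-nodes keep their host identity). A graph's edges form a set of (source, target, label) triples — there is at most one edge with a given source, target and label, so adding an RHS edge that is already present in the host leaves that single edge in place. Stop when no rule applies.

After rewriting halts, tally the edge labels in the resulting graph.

Answer: q:1

Derivation:
[0] host  ⇒  10 nodes, 7 edges  {0-q->2 4-q->2 4-r->2 6-q->2 6-r->2 8-q->2 8-r->2}
[1] R2 @ {0↦2, 1↦4, 2↦0, 3↦3}  ⇒  8 nodes, 5 edges  {0-q->2 6-q->2 6-r->2 8-q->2 8-r->2}
[2] R2 @ {0↦2, 1↦6, 2↦0, 3↦5}  ⇒  6 nodes, 3 edges  {0-q->2 8-q->2 8-r->2}
[3] R2 @ {0↦2, 1↦8, 2↦0, 3↦7}  ⇒  4 nodes, 1 edges  {0-q->2}
normal form: no rule applies after step 3
NF edges: [(0, 2, 'q')]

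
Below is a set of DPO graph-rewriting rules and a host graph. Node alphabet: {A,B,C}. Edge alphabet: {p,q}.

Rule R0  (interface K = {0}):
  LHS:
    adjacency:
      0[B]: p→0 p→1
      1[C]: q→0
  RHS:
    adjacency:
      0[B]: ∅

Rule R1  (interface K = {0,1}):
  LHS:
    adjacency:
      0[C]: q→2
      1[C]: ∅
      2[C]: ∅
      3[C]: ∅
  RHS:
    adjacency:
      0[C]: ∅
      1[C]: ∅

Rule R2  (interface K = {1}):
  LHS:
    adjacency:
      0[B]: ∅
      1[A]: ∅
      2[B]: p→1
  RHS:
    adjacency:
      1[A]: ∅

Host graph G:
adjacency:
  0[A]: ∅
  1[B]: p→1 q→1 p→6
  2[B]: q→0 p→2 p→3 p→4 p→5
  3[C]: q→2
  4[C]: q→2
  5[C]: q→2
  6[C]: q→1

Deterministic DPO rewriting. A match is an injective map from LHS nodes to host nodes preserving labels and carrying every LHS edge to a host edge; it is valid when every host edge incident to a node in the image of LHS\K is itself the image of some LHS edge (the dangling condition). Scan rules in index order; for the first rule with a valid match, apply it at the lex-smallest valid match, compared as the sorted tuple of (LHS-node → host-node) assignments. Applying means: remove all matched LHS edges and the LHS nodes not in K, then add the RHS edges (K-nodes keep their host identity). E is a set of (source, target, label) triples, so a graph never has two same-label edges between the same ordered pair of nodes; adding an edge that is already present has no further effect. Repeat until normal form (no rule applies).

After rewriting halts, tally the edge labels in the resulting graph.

Answer: p:2 q:4

Rewrite trace:
start.  V:7 E:12  edges: 1-p->1 1-q->1 1-p->6 2-q->0 2-p->2 2-p->3 2-p->4 2-p->5 3-q->2 4-q->2 5-q->2 6-q->1
1. fire R0 via {0↦1, 1↦6}  →  V:6 E:9  edges: 1-q->1 2-q->0 2-p->2 2-p->3 2-p->4 2-p->5 3-q->2 4-q->2 5-q->2
2. fire R0 via {0↦2, 1↦3}  →  V:5 E:6  edges: 1-q->1 2-q->0 2-p->4 2-p->5 4-q->2 5-q->2
normal form: no rule applies after step 2
NF edges: [(1, 1, 'q'), (2, 0, 'q'), (2, 4, 'p'), (2, 5, 'p'), (4, 2, 'q'), (5, 2, 'q')]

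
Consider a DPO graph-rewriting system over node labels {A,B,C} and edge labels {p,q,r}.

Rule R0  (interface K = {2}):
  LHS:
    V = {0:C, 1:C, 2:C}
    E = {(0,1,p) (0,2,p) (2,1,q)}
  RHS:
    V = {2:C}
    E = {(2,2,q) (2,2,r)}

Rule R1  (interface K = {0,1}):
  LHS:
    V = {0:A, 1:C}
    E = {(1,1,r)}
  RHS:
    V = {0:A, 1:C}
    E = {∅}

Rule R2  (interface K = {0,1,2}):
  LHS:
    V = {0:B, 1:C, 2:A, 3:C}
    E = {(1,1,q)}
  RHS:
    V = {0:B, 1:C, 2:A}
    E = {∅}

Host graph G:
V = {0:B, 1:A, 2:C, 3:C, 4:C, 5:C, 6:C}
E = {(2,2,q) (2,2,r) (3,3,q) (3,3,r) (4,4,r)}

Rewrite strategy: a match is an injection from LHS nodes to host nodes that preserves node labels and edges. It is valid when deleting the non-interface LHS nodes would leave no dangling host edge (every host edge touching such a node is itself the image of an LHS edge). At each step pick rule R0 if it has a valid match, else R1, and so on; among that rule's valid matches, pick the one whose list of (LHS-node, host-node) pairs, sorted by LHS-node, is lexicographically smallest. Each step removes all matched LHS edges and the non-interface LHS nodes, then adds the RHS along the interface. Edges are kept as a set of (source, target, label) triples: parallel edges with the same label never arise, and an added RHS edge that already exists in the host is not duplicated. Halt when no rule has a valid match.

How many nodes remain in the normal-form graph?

Answer: 5

Derivation:
[0] host  ⇒  7 nodes, 5 edges  {2-q->2 2-r->2 3-q->3 3-r->3 4-r->4}
[1] R1 @ {0↦1, 1↦2}  ⇒  7 nodes, 4 edges  {2-q->2 3-q->3 3-r->3 4-r->4}
[2] R1 @ {0↦1, 1↦3}  ⇒  7 nodes, 3 edges  {2-q->2 3-q->3 4-r->4}
[3] R1 @ {0↦1, 1↦4}  ⇒  7 nodes, 2 edges  {2-q->2 3-q->3}
[4] R2 @ {0↦0, 1↦2, 2↦1, 3↦4}  ⇒  6 nodes, 1 edges  {3-q->3}
[5] R2 @ {0↦0, 1↦3, 2↦1, 3↦2}  ⇒  5 nodes, 0 edges  {∅}
halt: no rule applies after step 5
NF nodes: {0:B, 1:A, 3:C, 5:C, 6:C}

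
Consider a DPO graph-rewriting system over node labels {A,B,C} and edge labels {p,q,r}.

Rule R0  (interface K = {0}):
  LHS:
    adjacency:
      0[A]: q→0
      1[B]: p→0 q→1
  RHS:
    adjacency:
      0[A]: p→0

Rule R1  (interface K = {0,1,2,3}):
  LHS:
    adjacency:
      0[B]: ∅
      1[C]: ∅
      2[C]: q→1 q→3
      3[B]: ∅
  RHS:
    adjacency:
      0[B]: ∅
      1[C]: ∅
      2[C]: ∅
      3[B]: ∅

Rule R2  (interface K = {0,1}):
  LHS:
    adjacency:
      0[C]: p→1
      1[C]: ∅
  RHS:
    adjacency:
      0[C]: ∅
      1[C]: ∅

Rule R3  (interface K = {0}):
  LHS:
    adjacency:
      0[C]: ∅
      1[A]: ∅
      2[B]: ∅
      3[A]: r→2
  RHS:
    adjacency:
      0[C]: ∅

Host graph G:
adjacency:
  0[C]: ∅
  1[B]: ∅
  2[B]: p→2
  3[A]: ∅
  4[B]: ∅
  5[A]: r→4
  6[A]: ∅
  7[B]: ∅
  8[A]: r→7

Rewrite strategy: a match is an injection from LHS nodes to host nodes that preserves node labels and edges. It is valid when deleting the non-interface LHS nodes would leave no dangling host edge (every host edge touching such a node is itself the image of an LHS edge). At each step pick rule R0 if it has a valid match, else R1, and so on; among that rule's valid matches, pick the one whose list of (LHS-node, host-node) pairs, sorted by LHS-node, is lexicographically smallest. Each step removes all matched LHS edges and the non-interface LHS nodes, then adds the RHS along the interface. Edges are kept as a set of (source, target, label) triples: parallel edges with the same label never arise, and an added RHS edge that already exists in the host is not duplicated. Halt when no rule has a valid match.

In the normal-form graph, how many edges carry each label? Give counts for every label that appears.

start.  V:9 E:3  edges: 2-p->2 5-r->4 8-r->7
1. fire R3 via {0↦0, 1↦3, 2↦4, 3↦5}  →  V:6 E:2  edges: 2-p->2 8-r->7
2. fire R3 via {0↦0, 1↦6, 2↦7, 3↦8}  →  V:3 E:1  edges: 2-p->2
normal form: no rule applies after step 2
NF edges: [(2, 2, 'p')]

Answer: p:1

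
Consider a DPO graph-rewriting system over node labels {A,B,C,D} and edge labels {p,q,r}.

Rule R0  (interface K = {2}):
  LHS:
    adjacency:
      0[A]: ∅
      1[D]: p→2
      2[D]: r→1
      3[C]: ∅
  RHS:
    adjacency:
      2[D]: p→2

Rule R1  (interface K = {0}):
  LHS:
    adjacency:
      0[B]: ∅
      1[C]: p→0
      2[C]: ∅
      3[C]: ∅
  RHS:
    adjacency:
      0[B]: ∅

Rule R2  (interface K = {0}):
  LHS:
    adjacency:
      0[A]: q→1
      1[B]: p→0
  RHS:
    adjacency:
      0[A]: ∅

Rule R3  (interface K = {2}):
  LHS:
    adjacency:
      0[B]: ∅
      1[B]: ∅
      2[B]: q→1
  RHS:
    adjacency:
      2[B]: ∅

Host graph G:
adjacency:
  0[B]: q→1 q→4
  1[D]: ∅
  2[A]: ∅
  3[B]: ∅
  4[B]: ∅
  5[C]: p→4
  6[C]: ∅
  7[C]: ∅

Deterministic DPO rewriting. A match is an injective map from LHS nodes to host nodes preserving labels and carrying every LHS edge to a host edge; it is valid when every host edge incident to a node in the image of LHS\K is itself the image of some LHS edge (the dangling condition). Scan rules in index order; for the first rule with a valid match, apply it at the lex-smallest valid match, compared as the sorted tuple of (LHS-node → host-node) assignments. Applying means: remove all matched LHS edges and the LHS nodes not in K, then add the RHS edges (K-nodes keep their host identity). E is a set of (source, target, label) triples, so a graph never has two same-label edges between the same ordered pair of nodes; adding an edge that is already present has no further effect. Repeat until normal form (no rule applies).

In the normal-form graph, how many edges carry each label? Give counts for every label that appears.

Answer: q:1

Rewrite trace:
initial: |V|=8 |E|=3  E = 0-q->1 0-q->4 5-p->4
step 1: apply R1 at {0↦4, 1↦5, 2↦6, 3↦7}  → |V|=5 |E|=2  E = 0-q->1 0-q->4
step 2: apply R3 at {0↦3, 1↦4, 2↦0}  → |V|=3 |E|=1  E = 0-q->1
final graph: no rule applies after step 2
NF edges: [(0, 1, 'q')]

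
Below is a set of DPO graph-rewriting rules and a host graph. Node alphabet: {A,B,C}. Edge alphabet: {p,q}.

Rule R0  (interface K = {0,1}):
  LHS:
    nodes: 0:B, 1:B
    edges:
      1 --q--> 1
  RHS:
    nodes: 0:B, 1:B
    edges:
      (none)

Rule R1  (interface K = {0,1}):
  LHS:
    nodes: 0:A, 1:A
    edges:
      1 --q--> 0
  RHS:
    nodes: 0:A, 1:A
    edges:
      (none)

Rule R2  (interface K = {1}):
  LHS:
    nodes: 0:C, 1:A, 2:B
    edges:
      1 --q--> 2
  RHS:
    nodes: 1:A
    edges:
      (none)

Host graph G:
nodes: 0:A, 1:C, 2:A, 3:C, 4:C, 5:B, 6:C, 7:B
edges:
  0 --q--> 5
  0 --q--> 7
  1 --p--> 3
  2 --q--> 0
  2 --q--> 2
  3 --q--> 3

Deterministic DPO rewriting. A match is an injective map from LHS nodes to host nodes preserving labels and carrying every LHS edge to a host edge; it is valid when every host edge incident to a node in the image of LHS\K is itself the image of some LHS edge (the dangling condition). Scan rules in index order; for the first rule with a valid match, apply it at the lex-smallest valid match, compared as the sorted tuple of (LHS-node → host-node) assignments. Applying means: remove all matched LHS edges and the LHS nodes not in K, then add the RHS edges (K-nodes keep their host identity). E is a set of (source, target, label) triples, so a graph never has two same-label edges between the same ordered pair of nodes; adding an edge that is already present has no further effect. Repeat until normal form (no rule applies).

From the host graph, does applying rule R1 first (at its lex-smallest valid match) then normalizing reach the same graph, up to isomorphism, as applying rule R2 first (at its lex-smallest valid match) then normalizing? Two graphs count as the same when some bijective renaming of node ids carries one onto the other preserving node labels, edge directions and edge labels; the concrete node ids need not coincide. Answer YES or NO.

Answer: YES

Derivation:
branch R1-first: apply at {0↦0, 1↦2} → |E|=5, then 2 more step(s) → NF |V|=4 |E|=3 V={0:A, 1:C, 2:A, 3:C} E=1-p->3 2-q->2 3-q->3
branch R2-first: apply at {0↦4, 1↦0, 2↦5} → |E|=5, then 2 more step(s) → NF |V|=4 |E|=3 V={0:A, 1:C, 2:A, 3:C} E=1-p->3 2-q->2 3-q->3
graphs isomorphic (equal up to label-preserving node renaming)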